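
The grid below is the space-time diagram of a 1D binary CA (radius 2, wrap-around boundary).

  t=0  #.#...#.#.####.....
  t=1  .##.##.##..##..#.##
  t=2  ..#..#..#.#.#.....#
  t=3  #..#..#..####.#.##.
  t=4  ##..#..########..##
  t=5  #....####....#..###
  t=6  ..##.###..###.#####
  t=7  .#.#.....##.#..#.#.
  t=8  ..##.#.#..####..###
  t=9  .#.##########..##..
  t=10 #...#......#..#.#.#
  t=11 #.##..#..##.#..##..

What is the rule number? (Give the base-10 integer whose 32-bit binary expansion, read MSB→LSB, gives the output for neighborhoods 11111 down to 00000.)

  ##### -> .   bit 31 = 0  t=4,i=9
  ####. -> #   bit 30 = 1  t=0,i=12
  ###.# -> #   bit 29 = 1  t=3,i=12
  ###.. -> .   bit 28 = 0  t=0,i=13
  ##.## -> .   bit 27 = 0  t=1,i=0
  ##.#. -> #   bit 26 = 1  t=3,i=13
  ##..# -> .   bit 25 = 0  t=1,i=9
  ##... -> .   bit 24 = 0  t=0,i=14
  #.### -> .   bit 23 = 0  t=0,i=10
  #.##. -> .   bit 22 = 0  t=1,i=1
  #.#.# -> #   bit 21 = 1  t=0,i=8
  #.#.. -> #   bit 20 = 1  t=0,i=2
  #..## -> #   bit 19 = 1  t=1,i=10
  #..#. -> .   bit 18 = 0  t=1,i=14
  #...# -> #   bit 17 = 1  t=0,i=4
  #.... -> #   bit 16 = 1  t=0,i=15
  .#### -> #   bit 15 = 1  t=0,i=11
  .###. -> .   bit 14 = 0  t=6,i=6
  .##.# -> #   bit 13 = 1  t=1,i=2
  .##.. -> #   bit 12 = 1  t=1,i=8
  .#.## -> .   bit 11 = 0  t=0,i=9
  .#.#. -> #   bit 10 = 1  t=0,i=1
  .#..# -> #   bit 9 = 1  t=2,i=0
  .#... -> .   bit 8 = 0  t=0,i=3
  ..### -> #   bit 7 = 1  t=3,i=9
  ..##. -> .   bit 6 = 0  t=1,i=11
  ..#.# -> .   bit 5 = 0  t=0,i=0
  ..#.. -> .   bit 4 = 0  t=2,i=2
  ...## -> .   bit 3 = 0  t=5,i=4
  ...#. -> #   bit 2 = 1  t=0,i=5
  ....# -> #   bit 1 = 1  t=0,i=17
  ..... -> .   bit 0 = 0  t=0,i=16
  bits 01100100001110111011011010000110 = 1681634950

1681634950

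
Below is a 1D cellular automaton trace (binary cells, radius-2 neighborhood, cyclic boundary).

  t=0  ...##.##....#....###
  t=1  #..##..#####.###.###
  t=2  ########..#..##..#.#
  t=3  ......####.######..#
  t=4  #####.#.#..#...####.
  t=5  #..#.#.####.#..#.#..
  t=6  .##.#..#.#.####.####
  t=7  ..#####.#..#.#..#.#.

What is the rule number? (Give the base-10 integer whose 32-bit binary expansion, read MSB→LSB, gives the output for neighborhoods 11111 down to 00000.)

  [31] ##### => .  t=1,i=9
  [30] ####. => #  t=1,i=10
  [29] ###.# => .  t=1,i=11
  [28] ###.. => #  t=0,i=19
  [27] ##.## => .  t=0,i=5
  [26] ##.#. => #  t=4,i=5
  [25] ##..# => #  t=1,i=1
  [24] ##... => #  t=0,i=0
  [23] #.### => #  t=1,i=13
  [22] #.##. => .  t=0,i=6
  [21] #.#.# => .  t=4,i=6
  [20] #.#.. => #  t=4,i=8
  [19] #..## => #  t=1,i=2
  [18] #..#. => #  t=2,i=9
  [17] #...# => .  t=0,i=1
  [16] #.... => #  t=0,i=9
  [15] .#### => .  t=1,i=8
  [14] .###. => #  t=0,i=18
  [13] .##.# => #  t=0,i=4
  [12] .##.. => #  t=0,i=7
  [11] .#.## => .  t=2,i=18
  [10] .#.#. => #  t=4,i=7
  [9] .#..# => #  t=2,i=11
  [8] .#... => #  t=0,i=13
  [7] ..### => #  t=0,i=17
  [6] ..##. => #  t=0,i=3
  [5] ..#.# => .  t=2,i=17
  [4] ..#.. => .  t=0,i=12
  [3] ...## => .  t=0,i=2
  [2] ...#. => #  t=0,i=11
  [1] ....# => #  t=0,i=10
  [0] ..... => #  t=3,i=2
  bits 01010111100111010111011111000111 = 1469937607

1469937607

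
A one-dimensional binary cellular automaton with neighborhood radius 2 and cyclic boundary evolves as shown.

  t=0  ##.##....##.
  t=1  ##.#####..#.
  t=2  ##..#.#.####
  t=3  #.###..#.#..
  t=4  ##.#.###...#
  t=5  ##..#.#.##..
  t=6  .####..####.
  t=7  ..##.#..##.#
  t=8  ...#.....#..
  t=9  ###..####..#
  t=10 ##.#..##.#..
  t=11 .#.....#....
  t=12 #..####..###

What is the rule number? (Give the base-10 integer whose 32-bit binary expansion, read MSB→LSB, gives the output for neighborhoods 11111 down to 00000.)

  #####|.  b31=0 t=1,i=5
  ####.|#  b30=1 t=1,i=6
  ###.#|#  b29=1 t=4,i=1
  ###..|.  b28=0 t=1,i=7
  ##.##|.  b27=0 t=0,i=2
  ##.#.|.  b26=0 t=4,i=2
  ##..#|#  b25=1 t=1,i=8
  ##...|#  b24=1 t=0,i=5
  #.###|.  b23=0 t=1,i=3
  #.##.|#  b22=1 t=0,i=0
  #.#.#|.  b21=0 t=2,i=6
  #.#..|.  b20=0 t=3,i=9
  #..##|.  b19=0 t=5,i=11
  #..#.|#  b18=1 t=1,i=9
  #...#|#  b17=1 t=4,i=9
  #....|#  b16=1 t=0,i=6
  .####|#  b15=1 t=1,i=4
  .###.|#  b14=1 t=3,i=3
  .##.#|#  b13=1 t=0,i=1
  .##..|#  b12=1 t=0,i=4
  .#.##|#  b11=1 t=1,i=11
  .#.#.|.  b10=0 t=2,i=5
  .#..#|.  b9=0 t=3,i=10
  .#...|.  b8=0 t=8,i=4
  ..###|.  b7=0 t=4,i=11
  ..##.|.  b6=0 t=0,i=9
  ..#.#|#  b5=1 t=1,i=10
  ..#..|.  b4=0 t=8,i=3
  ...##|.  b3=0 t=0,i=8
  ...#.|#  b2=1 t=8,i=2
  ....#|#  b1=1 t=0,i=7
  .....|#  b0=1 t=8,i=0
  bits 01100011010001111111100000100111 = 1665660967

1665660967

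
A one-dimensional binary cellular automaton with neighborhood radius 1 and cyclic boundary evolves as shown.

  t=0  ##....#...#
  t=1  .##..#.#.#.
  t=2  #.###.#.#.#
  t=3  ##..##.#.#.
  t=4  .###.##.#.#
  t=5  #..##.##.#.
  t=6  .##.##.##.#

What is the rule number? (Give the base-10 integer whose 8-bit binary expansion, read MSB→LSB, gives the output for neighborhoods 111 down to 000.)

  nb ###: next=.  (t=0,i=0, bit7=0)
  nb ##.: next=#  (t=0,i=1, bit6=1)
  nb #.#: next=#  (t=1,i=6, bit5=1)
  nb #..: next=#  (t=0,i=2, bit4=1)
  nb .##: next=.  (t=0,i=10, bit3=0)
  nb .#.: next=.  (t=0,i=6, bit2=0)
  nb ..#: next=#  (t=0,i=5, bit1=1)
  nb ...: next=.  (t=0,i=3, bit0=0)
  bits 01110010 = 114

114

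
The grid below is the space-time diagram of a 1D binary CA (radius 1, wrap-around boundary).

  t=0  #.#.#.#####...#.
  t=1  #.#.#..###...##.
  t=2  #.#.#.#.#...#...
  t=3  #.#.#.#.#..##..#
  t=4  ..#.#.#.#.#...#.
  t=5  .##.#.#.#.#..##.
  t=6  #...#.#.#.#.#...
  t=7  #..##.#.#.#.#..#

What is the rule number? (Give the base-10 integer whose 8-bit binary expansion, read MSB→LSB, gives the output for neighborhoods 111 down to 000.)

134

  ###|#  b7=1 t=0,i=7
  ##.|.  b6=0 t=0,i=10
  #.#|.  b5=0 t=0,i=1
  #..|.  b4=0 t=0,i=11
  .##|.  b3=0 t=0,i=6
  .#.|#  b2=1 t=0,i=0
  ..#|#  b1=1 t=0,i=13
  ...|.  b0=0 t=0,i=12
  bits 10000110 = 134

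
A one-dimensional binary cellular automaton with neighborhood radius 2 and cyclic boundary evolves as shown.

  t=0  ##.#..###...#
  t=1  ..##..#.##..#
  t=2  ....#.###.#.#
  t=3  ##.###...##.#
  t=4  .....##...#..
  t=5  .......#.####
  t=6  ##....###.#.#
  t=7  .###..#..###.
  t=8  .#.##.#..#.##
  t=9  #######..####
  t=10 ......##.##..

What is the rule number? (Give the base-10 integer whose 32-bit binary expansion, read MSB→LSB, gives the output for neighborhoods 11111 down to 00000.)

  [31] ##### => .  t=9,i=0
  [30] ####. => .  t=5,i=11
  [29] ###.# => .  t=0,i=1
  [28] ###.. => #  t=0,i=8
  [27] ##.## => .  t=3,i=2
  [26] ##.#. => #  t=0,i=2
  [25] ##..# => #  t=1,i=4
  [24] ##... => #  t=0,i=9
  [23] #.### => .  t=2,i=6
  [22] #.##. => #  t=1,i=8
  [21] #.#.# => #  t=2,i=10
  [20] #.#.. => #  t=0,i=3
  [19] #..## => .  t=0,i=5
  [18] #..#. => .  t=1,i=5
  [17] #...# => .  t=0,i=10
  [16] #.... => #  t=2,i=1
  [15] .#### => #  t=5,i=10
  [14] .###. => .  t=0,i=0
  [13] .##.# => #  t=3,i=10
  [12] .##.. => .  t=1,i=3
  [11] .#.## => #  t=1,i=7
  [10] .#.#. => .  t=2,i=11
  [9] .#..# => .  t=0,i=4
  [8] .#... => #  t=2,i=0
  [7] ..### => #  t=0,i=6
  [6] ..##. => .  t=1,i=2
  [5] ..#.# => #  t=1,i=6
  [4] ..#.. => #  t=1,i=12
  [3] ...## => .  t=0,i=11
  [2] ...#. => #  t=2,i=3
  [1] ....# => .  t=2,i=2
  [0] ..... => .  t=4,i=0
  bits 00010111011100011010100110110100 = 393324980

393324980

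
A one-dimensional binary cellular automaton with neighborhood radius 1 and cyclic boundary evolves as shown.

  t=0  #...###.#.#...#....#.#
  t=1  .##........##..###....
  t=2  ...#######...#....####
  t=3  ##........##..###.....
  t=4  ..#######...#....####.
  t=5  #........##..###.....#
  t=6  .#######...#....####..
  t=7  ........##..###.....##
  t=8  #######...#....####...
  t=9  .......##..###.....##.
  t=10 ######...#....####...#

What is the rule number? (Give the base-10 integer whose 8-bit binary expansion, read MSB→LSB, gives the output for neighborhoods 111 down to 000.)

17

  ###|.  b7=0 t=0,i=5
  ##.|.  b6=0 t=0,i=0
  #.#|.  b5=0 t=0,i=7
  #..|#  b4=1 t=0,i=1
  .##|.  b3=0 t=0,i=4
  .#.|.  b2=0 t=0,i=8
  ..#|.  b1=0 t=0,i=3
  ...|#  b0=1 t=0,i=2
  bits 00010001 = 17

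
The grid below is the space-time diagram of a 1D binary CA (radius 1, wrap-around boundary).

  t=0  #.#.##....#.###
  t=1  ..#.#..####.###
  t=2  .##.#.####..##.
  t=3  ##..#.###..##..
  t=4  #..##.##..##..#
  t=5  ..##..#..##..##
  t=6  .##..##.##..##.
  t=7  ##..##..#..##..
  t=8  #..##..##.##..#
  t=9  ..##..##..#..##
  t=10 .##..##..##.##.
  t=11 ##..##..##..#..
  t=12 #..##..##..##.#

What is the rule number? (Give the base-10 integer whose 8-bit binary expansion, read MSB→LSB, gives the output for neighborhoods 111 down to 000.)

  [7] ### => #  t=0,i=13
  [6] ##. => .  t=0,i=0
  [5] #.# => .  t=0,i=1
  [4] #.. => .  t=0,i=6
  [3] .## => #  t=0,i=4
  [2] .#. => #  t=0,i=2
  [1] ..# => #  t=0,i=9
  [0] ... => #  t=0,i=7
  bits 10001111 = 143

143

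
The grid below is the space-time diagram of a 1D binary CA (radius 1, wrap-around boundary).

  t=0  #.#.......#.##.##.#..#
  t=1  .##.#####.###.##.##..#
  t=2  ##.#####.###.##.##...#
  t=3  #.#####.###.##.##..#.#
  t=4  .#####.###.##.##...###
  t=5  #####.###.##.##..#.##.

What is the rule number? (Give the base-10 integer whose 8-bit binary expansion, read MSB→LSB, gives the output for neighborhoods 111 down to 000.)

  [7] ### => #  t=1,i=5
  [6] ##. => .  t=0,i=0
  [5] #.# => #  t=0,i=1
  [4] #.. => .  t=0,i=3
  [3] .## => #  t=0,i=12
  [2] .#. => #  t=0,i=2
  [1] ..# => .  t=0,i=9
  [0] ... => #  t=0,i=4
  bits 10101101 = 173

173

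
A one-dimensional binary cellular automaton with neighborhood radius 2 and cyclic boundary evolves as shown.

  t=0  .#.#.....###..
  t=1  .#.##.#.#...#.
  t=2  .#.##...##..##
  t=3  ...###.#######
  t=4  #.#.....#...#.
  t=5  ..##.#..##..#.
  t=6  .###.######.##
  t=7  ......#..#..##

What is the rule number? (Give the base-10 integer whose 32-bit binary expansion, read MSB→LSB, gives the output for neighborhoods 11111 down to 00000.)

  ##### -> .   bit 31 = 0  t=3,i=9
  ####. -> #   bit 30 = 1  t=3,i=12
  ###.# -> .   bit 29 = 0  t=3,i=5
  ###.. -> .   bit 28 = 0  t=0,i=11
  ##.## -> .   bit 27 = 0  t=3,i=6
  ##.#. -> .   bit 26 = 0  t=1,i=5
  ##..# -> #   bit 25 = 1  t=2,i=10
  ##... -> #   bit 24 = 1  t=0,i=12
  #.### -> .   bit 23 = 0  t=3,i=7
  #.##. -> #   bit 22 = 1  t=1,i=3
  #.#.# -> .   bit 21 = 0  t=1,i=6
  #.#.. -> #   bit 20 = 1  t=0,i=3
  #..## -> #   bit 19 = 1  t=2,i=11
  #..#. -> .   bit 18 = 0  t=1,i=0
  #...# -> .   bit 17 = 0  t=0,i=13
  #.... -> .   bit 16 = 0  t=0,i=5
  .#### -> #   bit 15 = 1  t=3,i=8
  .###. -> .   bit 14 = 0  t=0,i=10
  .##.# -> #   bit 13 = 1  t=1,i=4
  .##.. -> #   bit 12 = 1  t=2,i=4
  .#.## -> .   bit 11 = 0  t=1,i=2
  .#.#. -> .   bit 10 = 0  t=0,i=2
  .#..# -> #   bit 9 = 1  t=1,i=13
  .#... -> #   bit 8 = 1  t=0,i=4
  ..### -> .   bit 7 = 0  t=0,i=9
  ..##. -> #   bit 6 = 1  t=2,i=8
  ..#.# -> #   bit 5 = 1  t=0,i=1
  ..#.. -> #   bit 4 = 1  t=1,i=12
  ...## -> #   bit 3 = 1  t=0,i=8
  ...#. -> .   bit 2 = 0  t=0,i=0
  ....# -> .   bit 1 = 0  t=0,i=7
  ..... -> #   bit 0 = 1  t=0,i=6
  bits 01000011010110001011001101111001 = 1129886585

1129886585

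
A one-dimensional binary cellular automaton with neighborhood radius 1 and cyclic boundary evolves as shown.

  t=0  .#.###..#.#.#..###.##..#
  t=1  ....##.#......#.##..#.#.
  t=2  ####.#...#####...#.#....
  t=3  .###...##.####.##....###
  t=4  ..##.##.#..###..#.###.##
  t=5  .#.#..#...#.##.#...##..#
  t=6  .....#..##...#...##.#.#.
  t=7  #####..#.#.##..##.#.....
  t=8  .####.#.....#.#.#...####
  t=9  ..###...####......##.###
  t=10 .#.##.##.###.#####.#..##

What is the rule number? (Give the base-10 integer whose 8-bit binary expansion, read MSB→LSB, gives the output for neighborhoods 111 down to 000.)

  [7] ### => #  t=0,i=4
  [6] ##. => #  t=0,i=5
  [5] #.# => .  t=0,i=0
  [4] #.. => .  t=0,i=6
  [3] .## => .  t=0,i=3
  [2] .#. => .  t=0,i=1
  [1] ..# => #  t=0,i=7
  [0] ... => #  t=1,i=0
  bits 11000011 = 195

195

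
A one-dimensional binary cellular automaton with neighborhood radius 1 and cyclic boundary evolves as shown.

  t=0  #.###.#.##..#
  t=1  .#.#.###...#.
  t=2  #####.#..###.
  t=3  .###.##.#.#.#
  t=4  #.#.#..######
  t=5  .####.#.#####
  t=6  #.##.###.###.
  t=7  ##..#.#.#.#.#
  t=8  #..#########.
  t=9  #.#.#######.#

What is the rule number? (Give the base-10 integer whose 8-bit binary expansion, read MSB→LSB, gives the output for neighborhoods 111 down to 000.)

  ###|#  b7=1 t=0,i=3
  ##.|.  b6=0 t=0,i=0
  #.#|#  b5=1 t=0,i=1
  #..|.  b4=0 t=0,i=10
  .##|.  b3=0 t=0,i=2
  .#.|#  b2=1 t=0,i=6
  ..#|#  b1=1 t=0,i=11
  ...|#  b0=1 t=1,i=9
  bits 10100111 = 167

167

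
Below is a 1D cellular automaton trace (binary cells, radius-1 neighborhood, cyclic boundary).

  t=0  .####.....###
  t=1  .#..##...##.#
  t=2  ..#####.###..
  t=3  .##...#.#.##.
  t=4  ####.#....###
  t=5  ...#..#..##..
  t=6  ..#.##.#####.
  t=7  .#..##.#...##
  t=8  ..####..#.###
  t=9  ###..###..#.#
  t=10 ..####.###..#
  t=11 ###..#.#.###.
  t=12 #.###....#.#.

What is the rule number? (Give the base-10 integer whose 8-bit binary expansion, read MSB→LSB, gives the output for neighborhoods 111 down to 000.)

  [7] ### => .  t=0,i=2
  [6] ##. => #  t=0,i=4
  [5] #.# => .  t=0,i=0
  [4] #.. => #  t=0,i=5
  [3] .## => #  t=0,i=1
  [2] .#. => .  t=1,i=1
  [1] ..# => #  t=0,i=9
  [0] ... => .  t=0,i=6
  bits 01011010 = 90

90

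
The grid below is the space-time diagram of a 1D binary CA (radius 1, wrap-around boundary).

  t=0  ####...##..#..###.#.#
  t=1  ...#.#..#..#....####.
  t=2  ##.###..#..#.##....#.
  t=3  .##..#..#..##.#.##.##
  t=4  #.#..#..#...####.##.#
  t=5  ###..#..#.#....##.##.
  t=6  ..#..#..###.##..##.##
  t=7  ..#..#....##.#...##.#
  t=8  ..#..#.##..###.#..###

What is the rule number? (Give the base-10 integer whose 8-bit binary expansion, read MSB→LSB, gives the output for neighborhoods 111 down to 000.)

  nb ###: next=.  (t=0,i=0, bit7=0)
  nb ##.: next=#  (t=0,i=3, bit6=1)
  nb #.#: next=#  (t=0,i=17, bit5=1)
  nb #..: next=.  (t=0,i=4, bit4=0)
  nb .##: next=.  (t=0,i=7, bit3=0)
  nb .#.: next=#  (t=0,i=11, bit2=1)
  nb ..#: next=.  (t=0,i=6, bit1=0)
  nb ...: next=#  (t=0,i=5, bit0=1)
  bits 01100101 = 101

101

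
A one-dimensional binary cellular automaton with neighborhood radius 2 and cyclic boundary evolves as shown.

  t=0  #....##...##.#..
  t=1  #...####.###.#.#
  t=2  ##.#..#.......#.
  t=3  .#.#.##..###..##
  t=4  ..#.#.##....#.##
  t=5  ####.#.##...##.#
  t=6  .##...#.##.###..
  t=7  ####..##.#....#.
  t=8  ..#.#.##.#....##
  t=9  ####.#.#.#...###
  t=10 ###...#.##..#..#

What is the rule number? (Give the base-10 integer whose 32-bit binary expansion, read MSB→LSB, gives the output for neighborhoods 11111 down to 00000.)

3272883321

  ##### -> #   bit 31 = 1  t=5,i=1
  ####. -> #   bit 30 = 1  t=1,i=6
  ###.# -> .   bit 29 = 0  t=1,i=7
  ###.. -> .   bit 28 = 0  t=3,i=11
  ##.## -> .   bit 27 = 0  t=1,i=8
  ##.#. -> .   bit 26 = 0  t=0,i=12
  ##..# -> #   bit 25 = 1  t=3,i=7
  ##... -> #   bit 24 = 1  t=0,i=7
  #.### -> .   bit 23 = 0  t=1,i=9
  #.##. -> .   bit 22 = 0  t=1,i=15
  #.#.# -> .   bit 21 = 0  t=1,i=13
  #.#.. -> #   bit 20 = 1  t=0,i=13
  #..## -> .   bit 19 = 0  t=3,i=8
  #..#. -> #   bit 18 = 1  t=0,i=15
  #...# -> .   bit 17 = 0  t=0,i=8
  #.... -> .   bit 16 = 0  t=0,i=2
  .#### -> .   bit 15 = 0  t=1,i=5
  .###. -> .   bit 14 = 0  t=1,i=10
  .##.# -> #   bit 13 = 1  t=0,i=11
  .##.. -> #   bit 12 = 1  t=0,i=6
  .#.## -> #   bit 11 = 1  t=1,i=14
  .#.#. -> #   bit 10 = 1  t=3,i=2
  .#..# -> .   bit 9 = 0  t=0,i=14
  .#... -> .   bit 8 = 0  t=0,i=1
  ..### -> .   bit 7 = 0  t=1,i=4
  ..##. -> #   bit 6 = 1  t=0,i=5
  ..#.# -> #   bit 5 = 1  t=2,i=14
  ..#.. -> #   bit 4 = 1  t=0,i=0
  ...## -> #   bit 3 = 1  t=0,i=4
  ...#. -> .   bit 2 = 0  t=2,i=13
  ....# -> .   bit 1 = 0  t=0,i=3
  ..... -> #   bit 0 = 1  t=2,i=9
  bits 11000011000101000011110001111001 = 3272883321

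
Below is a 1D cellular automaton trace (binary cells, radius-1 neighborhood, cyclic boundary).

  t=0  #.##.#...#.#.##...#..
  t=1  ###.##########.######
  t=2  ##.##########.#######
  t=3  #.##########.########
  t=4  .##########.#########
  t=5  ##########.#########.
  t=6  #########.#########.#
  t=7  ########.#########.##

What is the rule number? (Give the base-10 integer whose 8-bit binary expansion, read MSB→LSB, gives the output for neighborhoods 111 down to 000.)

191

  [7] ### => #  t=1,i=0
  [6] ##. => .  t=0,i=3
  [5] #.# => #  t=0,i=1
  [4] #.. => #  t=0,i=6
  [3] .## => #  t=0,i=2
  [2] .#. => #  t=0,i=0
  [1] ..# => #  t=0,i=8
  [0] ... => #  t=0,i=7
  bits 10111111 = 191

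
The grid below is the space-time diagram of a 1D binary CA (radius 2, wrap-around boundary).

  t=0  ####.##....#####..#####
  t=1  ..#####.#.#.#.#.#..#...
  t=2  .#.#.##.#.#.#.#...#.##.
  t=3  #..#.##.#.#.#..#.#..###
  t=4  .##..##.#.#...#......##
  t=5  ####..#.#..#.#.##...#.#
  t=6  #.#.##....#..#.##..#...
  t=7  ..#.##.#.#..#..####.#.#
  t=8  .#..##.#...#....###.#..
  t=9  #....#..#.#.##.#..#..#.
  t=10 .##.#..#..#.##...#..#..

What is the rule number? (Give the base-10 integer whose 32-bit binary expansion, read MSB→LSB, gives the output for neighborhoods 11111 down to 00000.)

  ##### -> .   bit 31 = 0  t=0,i=0
  ####. -> #   bit 30 = 1  t=0,i=2
  ###.# -> #   bit 29 = 1  t=0,i=3
  ###.. -> .   bit 28 = 0  t=0,i=15
  ##.## -> #   bit 27 = 1  t=0,i=4
  ##.#. -> .   bit 26 = 0  t=1,i=7
  ##..# -> #   bit 25 = 1  t=0,i=16
  ##... -> .   bit 24 = 0  t=0,i=7
  #.### -> .   bit 23 = 0  t=5,i=22
  #.##. -> #   bit 22 = 1  t=0,i=5
  #.#.# -> #   bit 21 = 1  t=1,i=8
  #.#.. -> .   bit 20 = 0  t=1,i=16
  #..## -> .   bit 19 = 0  t=0,i=17
  #..#. -> #   bit 18 = 1  t=1,i=18
  #...# -> .   bit 17 = 0  t=2,i=16
  #.... -> #   bit 16 = 1  t=0,i=8
  .#### -> #   bit 15 = 1  t=0,i=12
  .###. -> .   bit 14 = 0  t=8,i=17
  .##.# -> #   bit 13 = 1  t=2,i=6
  .##.. -> #   bit 12 = 1  t=0,i=6
  .#.## -> .   bit 11 = 0  t=2,i=4
  .#.#. -> .   bit 10 = 0  t=1,i=9
  .#..# -> .   bit 9 = 0  t=1,i=17
  .#... -> #   bit 8 = 1  t=1,i=20
  ..### -> .   bit 7 = 0  t=0,i=11
  ..##. -> .   bit 6 = 0  t=4,i=5
  ..#.# -> .   bit 5 = 0  t=2,i=1
  ..#.. -> .   bit 4 = 0  t=1,i=19
  ...## -> #   bit 3 = 1  t=0,i=10
  ...#. -> #   bit 2 = 1  t=2,i=17
  ....# -> .   bit 1 = 0  t=0,i=9
  ..... -> .   bit 0 = 0  t=1,i=22
  bits 01101010011001011011000100001100 = 1785049356

1785049356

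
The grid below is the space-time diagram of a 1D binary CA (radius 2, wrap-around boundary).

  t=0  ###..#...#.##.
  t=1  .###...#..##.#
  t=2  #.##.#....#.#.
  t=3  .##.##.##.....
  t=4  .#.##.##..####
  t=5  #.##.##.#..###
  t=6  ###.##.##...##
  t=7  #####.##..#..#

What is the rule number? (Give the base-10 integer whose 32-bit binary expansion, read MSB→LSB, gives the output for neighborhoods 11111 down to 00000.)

  nb #####: next=#  (t=6,i=0, bit31=1)
  nb ####.: next=#  (t=4,i=12, bit30=1)
  nb ###.#: next=#  (t=4,i=13, bit29=1)
  nb ###..: next=#  (t=0,i=2, bit28=1)
  nb ##.##: next=#  (t=0,i=13, bit27=1)
  nb ##.#.: next=#  (t=1,i=12, bit26=1)
  nb ##..#: next=#  (t=0,i=3, bit25=1)
  nb ##...: next=.  (t=1,i=4, bit24=0)
  nb #.###: next=.  (t=0,i=0, bit23=0)
  nb #.##.: next=#  (t=0,i=11, bit22=1)
  nb #.#.#: next=.  (t=1,i=13, bit21=0)
  nb #.#..: next=#  (t=2,i=5, bit20=1)
  nb #..##: next=.  (t=1,i=9, bit19=0)
  nb #..#.: next=.  (t=0,i=4, bit18=0)
  nb #...#: next=#  (t=0,i=7, bit17=1)
  nb #....: next=#  (t=2,i=7, bit16=1)
  nb .####: next=#  (t=4,i=11, bit15=1)
  nb .###.: next=#  (t=0,i=1, bit14=1)
  nb .##.#: next=.  (t=0,i=12, bit13=0)
  nb .##..: next=.  (t=3,i=8, bit12=0)
  nb .#.##: next=#  (t=0,i=10, bit11=1)
  nb .#.#.: next=.  (t=2,i=11, bit10=0)
  nb .#..#: next=.  (t=1,i=8, bit9=0)
  nb .#...: next=.  (t=0,i=6, bit8=0)
  nb ..###: next=.  (t=4,i=10, bit7=0)
  nb ..##.: next=#  (t=1,i=10, bit6=1)
  nb ..#.#: next=.  (t=0,i=9, bit5=0)
  nb ..#..: next=.  (t=0,i=5, bit4=0)
  nb ...##: next=.  (t=3,i=0, bit3=0)
  nb ...#.: next=.  (t=0,i=8, bit2=0)
  nb ....#: next=#  (t=2,i=8, bit1=1)
  nb .....: next=#  (t=3,i=11, bit0=1)
  bits 11111110010100111100100001000011 = 4266903619

4266903619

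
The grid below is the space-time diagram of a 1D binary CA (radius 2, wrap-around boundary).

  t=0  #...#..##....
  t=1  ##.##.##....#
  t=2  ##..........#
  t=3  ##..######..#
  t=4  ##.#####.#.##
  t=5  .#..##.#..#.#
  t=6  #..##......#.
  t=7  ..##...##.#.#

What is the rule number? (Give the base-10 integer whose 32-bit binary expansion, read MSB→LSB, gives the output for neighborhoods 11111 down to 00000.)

2953366997

  ##### -> #   bit 31 = 1  t=3,i=6
  ####. -> .   bit 30 = 0  t=3,i=8
  ###.# -> #   bit 29 = 1  t=1,i=1
  ###.. -> #   bit 28 = 1  t=2,i=1
  ##.## -> .   bit 27 = 0  t=1,i=2
  ##.#. -> .   bit 26 = 0  t=4,i=8
  ##..# -> .   bit 25 = 0  t=3,i=2
  ##... -> .   bit 24 = 0  t=0,i=9
  #.### -> .   bit 23 = 0  t=4,i=3
  #.##. -> .   bit 22 = 0  t=1,i=3
  #.#.# -> .   bit 21 = 0  t=4,i=9
  #.#.. -> .   bit 20 = 0  t=5,i=1
  #..## -> #   bit 19 = 1  t=0,i=6
  #..#. -> .   bit 18 = 0  t=5,i=9
  #...# -> .   bit 17 = 0  t=0,i=2
  #.... -> .   bit 16 = 0  t=0,i=10
  .#### -> #   bit 15 = 1  t=3,i=5
  .###. -> #   bit 14 = 1  t=1,i=0
  .##.# -> .   bit 13 = 0  t=1,i=4
  .##.. -> .   bit 12 = 0  t=0,i=8
  .#.## -> #   bit 11 = 1  t=4,i=10
  .#.#. -> #   bit 10 = 1  t=5,i=0
  .#..# -> .   bit 9 = 0  t=0,i=5
  .#... -> #   bit 8 = 1  t=0,i=1
  ..### -> #   bit 7 = 1  t=1,i=12
  ..##. -> #   bit 6 = 1  t=0,i=7
  ..#.# -> .   bit 5 = 0  t=5,i=10
  ..#.. -> #   bit 4 = 1  t=0,i=0
  ...## -> .   bit 3 = 0  t=1,i=11
  ...#. -> #   bit 2 = 1  t=0,i=3
  ....# -> .   bit 1 = 0  t=0,i=11
  ..... -> #   bit 0 = 1  t=2,i=4
  bits 10110000000010001100110111010101 = 2953366997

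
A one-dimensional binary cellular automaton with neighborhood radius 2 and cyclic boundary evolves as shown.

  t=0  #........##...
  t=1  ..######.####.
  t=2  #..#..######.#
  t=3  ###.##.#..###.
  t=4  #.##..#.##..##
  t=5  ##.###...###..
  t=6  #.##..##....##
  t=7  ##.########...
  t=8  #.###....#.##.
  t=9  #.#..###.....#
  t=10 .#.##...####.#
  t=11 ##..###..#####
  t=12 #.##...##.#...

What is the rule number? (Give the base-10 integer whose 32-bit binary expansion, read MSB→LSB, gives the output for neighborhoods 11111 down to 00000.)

1873778243

  ##### -> .   bit 31 = 0  t=1,i=4
  ####. -> #   bit 30 = 1  t=1,i=6
  ###.# -> #   bit 29 = 1  t=1,i=7
  ###.. -> .   bit 28 = 0  t=1,i=12
  ##.## -> #   bit 27 = 1  t=1,i=8
  ##.#. -> #   bit 26 = 1  t=3,i=6
  ##..# -> #   bit 25 = 1  t=2,i=1
  ##... -> #   bit 24 = 1  t=0,i=11
  #.### -> #   bit 23 = 1  t=1,i=9
  #.##. -> .   bit 22 = 0  t=2,i=13
  #.#.# -> #   bit 21 = 1  t=8,i=0
  #.#.. -> .   bit 20 = 0  t=3,i=7
  #..## -> #   bit 19 = 1  t=2,i=5
  #..#. -> #   bit 18 = 1  t=2,i=2
  #...# -> #   bit 17 = 1  t=0,i=12
  #.... -> #   bit 16 = 1  t=0,i=2
  .#### -> #   bit 15 = 1  t=1,i=3
  .###. -> .   bit 14 = 0  t=3,i=1
  .##.# -> .   bit 13 = 0  t=3,i=5
  .##.. -> #   bit 12 = 1  t=0,i=10
  .#.## -> .   bit 11 = 0  t=4,i=7
  .#.#. -> #   bit 10 = 1  t=10,i=0
  .#..# -> #   bit 9 = 1  t=2,i=4
  .#... -> .   bit 8 = 0  t=0,i=1
  ..### -> .   bit 7 = 0  t=1,i=2
  ..##. -> #   bit 6 = 1  t=0,i=9
  ..#.# -> .   bit 5 = 0  t=4,i=6
  ..#.. -> .   bit 4 = 0  t=0,i=0
  ...## -> .   bit 3 = 0  t=0,i=8
  ...#. -> .   bit 2 = 0  t=0,i=13
  ....# -> #   bit 1 = 1  t=0,i=7
  ..... -> #   bit 0 = 1  t=0,i=3
  bits 01101111101011111001011001000011 = 1873778243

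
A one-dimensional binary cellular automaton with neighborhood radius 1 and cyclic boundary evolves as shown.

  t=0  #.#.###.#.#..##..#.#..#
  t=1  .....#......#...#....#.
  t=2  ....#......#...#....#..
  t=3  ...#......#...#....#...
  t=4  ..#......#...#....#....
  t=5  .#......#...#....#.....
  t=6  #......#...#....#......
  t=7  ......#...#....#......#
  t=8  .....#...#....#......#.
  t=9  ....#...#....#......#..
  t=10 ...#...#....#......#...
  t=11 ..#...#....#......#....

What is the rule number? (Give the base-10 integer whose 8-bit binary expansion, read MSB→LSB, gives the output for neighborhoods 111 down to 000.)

130

  ###|#  b7=1 t=0,i=5
  ##.|.  b6=0 t=0,i=0
  #.#|.  b5=0 t=0,i=1
  #..|.  b4=0 t=0,i=11
  .##|.  b3=0 t=0,i=4
  .#.|.  b2=0 t=0,i=2
  ..#|#  b1=1 t=0,i=12
  ...|.  b0=0 t=1,i=0
  bits 10000010 = 130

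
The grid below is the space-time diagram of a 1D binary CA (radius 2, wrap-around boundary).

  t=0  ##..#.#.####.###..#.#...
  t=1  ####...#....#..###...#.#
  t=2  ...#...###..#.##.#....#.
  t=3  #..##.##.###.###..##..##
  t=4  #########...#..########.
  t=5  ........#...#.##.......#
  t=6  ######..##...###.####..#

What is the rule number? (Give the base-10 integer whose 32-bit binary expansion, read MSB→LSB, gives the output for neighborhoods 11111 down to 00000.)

  ##### -> .   bit 31 = 0  t=1,i=1
  ####. -> .   bit 30 = 0  t=0,i=10
  ###.# -> .   bit 29 = 0  t=0,i=11
  ###.. -> #   bit 28 = 1  t=0,i=15
  ##.## -> #   bit 27 = 1  t=0,i=12
  ##.#. -> .   bit 26 = 0  t=2,i=16
  ##..# -> #   bit 25 = 1  t=0,i=2
  ##... -> .   bit 24 = 0  t=1,i=4
  #.### -> .   bit 23 = 0  t=0,i=8
  #.##. -> #   bit 22 = 1  t=2,i=14
  #.#.# -> .   bit 21 = 0  t=0,i=6
  #.#.. -> .   bit 20 = 0  t=0,i=20
  #..## -> #   bit 19 = 1  t=1,i=14
  #..#. -> #   bit 18 = 1  t=0,i=3
  #...# -> .   bit 17 = 0  t=0,i=22
  #.... -> #   bit 16 = 1  t=1,i=9
  .#### -> .   bit 15 = 0  t=0,i=9
  .###. -> .   bit 14 = 0  t=0,i=14
  .##.# -> #   bit 13 = 1  t=2,i=15
  .##.. -> #   bit 12 = 1  t=0,i=1
  .#.## -> #   bit 11 = 1  t=0,i=7
  .#.#. -> .   bit 10 = 0  t=0,i=5
  .#..# -> .   bit 9 = 0  t=1,i=13
  .#... -> #   bit 8 = 1  t=0,i=21
  ..### -> #   bit 7 = 1  t=1,i=15
  ..##. -> #   bit 6 = 1  t=0,i=0
  ..#.# -> .   bit 5 = 0  t=0,i=4
  ..#.. -> #   bit 4 = 1  t=1,i=7
  ...## -> #   bit 3 = 1  t=0,i=23
  ...#. -> .   bit 2 = 0  t=1,i=6
  ....# -> .   bit 1 = 0  t=1,i=10
  ..... -> #   bit 0 = 1  t=5,i=2
  bits 00011010010011010011100111011001 = 441268697

441268697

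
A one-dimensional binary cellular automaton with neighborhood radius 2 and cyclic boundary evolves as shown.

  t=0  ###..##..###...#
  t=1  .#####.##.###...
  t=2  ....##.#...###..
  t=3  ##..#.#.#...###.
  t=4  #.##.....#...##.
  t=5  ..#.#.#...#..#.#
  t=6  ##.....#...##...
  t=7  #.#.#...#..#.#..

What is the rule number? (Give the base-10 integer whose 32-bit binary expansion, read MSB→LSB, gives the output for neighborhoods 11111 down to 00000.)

  [31] ##### => .  t=1,i=3
  [30] ####. => #  t=0,i=1
  [29] ###.# => #  t=1,i=5
  [28] ###.. => #  t=0,i=2
  [27] ##.## => .  t=1,i=6
  [26] ##.#. => #  t=2,i=6
  [25] ##..# => #  t=0,i=3
  [24] ##... => #  t=0,i=12
  [23] #.### => .  t=1,i=10
  [22] #.##. => #  t=1,i=7
  [21] #.#.# => .  t=3,i=6
  [20] #.#.. => .  t=2,i=7
  [19] #..## => #  t=0,i=4
  [18] #..#. => #  t=3,i=3
  [17] #...# => .  t=0,i=13
  [16] #.... => .  t=1,i=14
  [15] .#### => .  t=0,i=0
  [14] .###. => #  t=0,i=10
  [13] .##.# => .  t=1,i=8
  [12] .##.. => .  t=0,i=6
  [11] .#.## => .  t=4,i=1
  [10] .#.#. => .  t=3,i=5
  [9] .#..# => #  t=5,i=0
  [8] .#... => #  t=2,i=8
  [7] ..### => .  t=0,i=9
  [6] ..##. => #  t=0,i=5
  [5] ..#.# => .  t=3,i=4
  [4] ..#.. => .  t=4,i=9
  [3] ...## => .  t=0,i=14
  [2] ...#. => .  t=4,i=8
  [1] ....# => .  t=1,i=15
  [0] ..... => #  t=2,i=0
  bits 01110111010011000100001101000001 = 2001486657

2001486657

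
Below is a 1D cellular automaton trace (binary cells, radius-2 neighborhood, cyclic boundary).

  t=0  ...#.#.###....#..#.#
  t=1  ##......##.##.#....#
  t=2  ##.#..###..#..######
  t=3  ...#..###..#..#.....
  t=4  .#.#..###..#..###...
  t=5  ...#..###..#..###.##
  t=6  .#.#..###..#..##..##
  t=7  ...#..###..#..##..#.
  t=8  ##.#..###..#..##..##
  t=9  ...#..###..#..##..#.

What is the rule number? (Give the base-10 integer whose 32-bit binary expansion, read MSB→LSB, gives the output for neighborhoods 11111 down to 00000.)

273895898

  #####|.  b31=0 t=2,i=16
  ####.|.  b30=0 t=2,i=0
  ###.#|.  b29=0 t=2,i=1
  ###..|#  b28=1 t=0,i=9
  ##.##|.  b27=0 t=1,i=10
  ##.#.|.  b26=0 t=1,i=13
  ##..#|.  b25=0 t=2,i=9
  ##...|.  b24=0 t=0,i=10
  #.###|.  b23=0 t=0,i=7
  #.##.|#  b22=1 t=1,i=11
  #.#.#|.  b21=0 t=0,i=5
  #.#..|#  b20=1 t=0,i=19
  #..##|.  b19=0 t=2,i=5
  #..#.|.  b18=0 t=0,i=16
  #...#|#  b17=1 t=0,i=1
  #....|#  b16=1 t=0,i=11
  .####|.  b15=0 t=2,i=15
  .###.|#  b14=1 t=0,i=8
  .##.#|.  b13=0 t=1,i=9
  .##..|#  b12=1 t=5,i=19
  .#.##|.  b11=0 t=0,i=6
  .#.#.|.  b10=0 t=0,i=4
  .#..#|.  b9=0 t=0,i=15
  .#...|#  b8=1 t=0,i=0
  ..###|#  b7=1 t=1,i=19
  ..##.|#  b6=1 t=1,i=8
  ..#.#|.  b5=0 t=0,i=3
  ..#..|#  b4=1 t=0,i=14
  ...##|#  b3=1 t=1,i=7
  ...#.|.  b2=0 t=0,i=2
  ....#|#  b1=1 t=0,i=12
  .....|.  b0=0 t=1,i=4
  bits 00010000010100110101000111011010 = 273895898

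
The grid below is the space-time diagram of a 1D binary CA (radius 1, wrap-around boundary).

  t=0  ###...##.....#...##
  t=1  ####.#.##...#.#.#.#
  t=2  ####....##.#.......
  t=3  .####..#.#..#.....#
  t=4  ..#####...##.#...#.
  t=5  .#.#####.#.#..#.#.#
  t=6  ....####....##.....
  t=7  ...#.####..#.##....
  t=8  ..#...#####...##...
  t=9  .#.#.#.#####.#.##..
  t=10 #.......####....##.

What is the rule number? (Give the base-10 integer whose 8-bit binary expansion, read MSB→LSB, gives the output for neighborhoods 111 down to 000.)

  ### -> #   bit 7 = 1  t=0,i=0
  ##. -> #   bit 6 = 1  t=0,i=2
  #.# -> .   bit 5 = 0  t=1,i=4
  #.. -> #   bit 4 = 1  t=0,i=3
  .## -> .   bit 3 = 0  t=0,i=6
  .#. -> .   bit 2 = 0  t=0,i=13
  ..# -> #   bit 1 = 1  t=0,i=5
  ... -> .   bit 0 = 0  t=0,i=4
  bits 11010010 = 210

210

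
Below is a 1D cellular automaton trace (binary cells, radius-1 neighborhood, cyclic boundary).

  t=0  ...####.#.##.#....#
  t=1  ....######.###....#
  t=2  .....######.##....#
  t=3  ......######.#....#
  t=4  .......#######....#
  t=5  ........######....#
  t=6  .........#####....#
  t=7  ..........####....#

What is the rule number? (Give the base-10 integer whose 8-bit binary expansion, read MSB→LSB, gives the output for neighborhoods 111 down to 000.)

228

  nb ###: next=#  (t=0,i=4, bit7=1)
  nb ##.: next=#  (t=0,i=6, bit6=1)
  nb #.#: next=#  (t=0,i=7, bit5=1)
  nb #..: next=.  (t=0,i=0, bit4=0)
  nb .##: next=.  (t=0,i=3, bit3=0)
  nb .#.: next=#  (t=0,i=8, bit2=1)
  nb ..#: next=.  (t=0,i=2, bit1=0)
  nb ...: next=.  (t=0,i=1, bit0=0)
  bits 11100100 = 228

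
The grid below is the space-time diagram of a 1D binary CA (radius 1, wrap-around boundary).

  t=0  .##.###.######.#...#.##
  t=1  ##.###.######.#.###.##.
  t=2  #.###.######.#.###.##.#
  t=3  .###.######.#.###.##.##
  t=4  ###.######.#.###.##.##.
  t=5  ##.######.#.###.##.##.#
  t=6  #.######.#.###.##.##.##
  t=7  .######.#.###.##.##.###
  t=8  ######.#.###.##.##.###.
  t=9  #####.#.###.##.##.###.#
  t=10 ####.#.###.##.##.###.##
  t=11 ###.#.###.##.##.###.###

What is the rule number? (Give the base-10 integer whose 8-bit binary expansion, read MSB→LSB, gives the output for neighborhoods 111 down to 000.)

  [7] ### => #  t=0,i=5
  [6] ##. => .  t=0,i=2
  [5] #.# => #  t=0,i=0
  [4] #.. => #  t=0,i=16
  [3] .## => #  t=0,i=1
  [2] .#. => .  t=0,i=15
  [1] ..# => #  t=0,i=18
  [0] ... => #  t=0,i=17
  bits 10111011 = 187

187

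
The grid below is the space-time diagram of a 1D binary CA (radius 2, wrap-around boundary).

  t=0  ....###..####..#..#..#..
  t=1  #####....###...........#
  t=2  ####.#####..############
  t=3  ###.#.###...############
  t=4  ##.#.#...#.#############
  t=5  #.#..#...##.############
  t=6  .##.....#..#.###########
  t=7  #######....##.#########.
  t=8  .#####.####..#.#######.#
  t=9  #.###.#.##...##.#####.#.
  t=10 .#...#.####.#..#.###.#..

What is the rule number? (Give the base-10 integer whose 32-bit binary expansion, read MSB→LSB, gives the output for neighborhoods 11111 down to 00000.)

3444676779

  ##### -> #   bit 31 = 1  t=1,i=1
  ####. -> #   bit 30 = 1  t=0,i=11
  ###.# -> .   bit 29 = 0  t=2,i=3
  ###.. -> .   bit 28 = 0  t=0,i=6
  ##.## -> #   bit 27 = 1  t=2,i=4
  ##.#. -> #   bit 26 = 1  t=3,i=3
  ##..# -> .   bit 25 = 0  t=0,i=7
  ##... -> #   bit 24 = 1  t=1,i=5
  #.### -> .   bit 23 = 0  t=2,i=5
  #.##. -> #   bit 22 = 1  t=6,i=1
  #.#.# -> .   bit 21 = 0  t=3,i=4
  #.#.. -> #   bit 20 = 1  t=4,i=5
  #..## -> .   bit 19 = 0  t=0,i=8
  #..#. -> .   bit 18 = 0  t=0,i=14
  #...# -> .   bit 17 = 0  t=3,i=10
  #.... -> #   bit 16 = 1  t=0,i=23
  .#### -> #   bit 15 = 1  t=0,i=10
  .###. -> .   bit 14 = 0  t=0,i=5
  .##.# -> .   bit 13 = 0  t=5,i=10
  .##.. -> #   bit 12 = 1  t=6,i=2
  .#.## -> #   bit 11 = 1  t=3,i=5
  .#.#. -> .   bit 10 = 0  t=4,i=4
  .#..# -> .   bit 9 = 0  t=0,i=16
  .#... -> .   bit 8 = 0  t=0,i=22
  ..### -> #   bit 7 = 1  t=0,i=4
  ..##. -> .   bit 6 = 0  t=5,i=9
  ..#.# -> #   bit 5 = 1  t=4,i=9
  ..#.. -> .   bit 4 = 0  t=0,i=15
  ...## -> #   bit 3 = 1  t=0,i=3
  ...#. -> .   bit 2 = 0  t=4,i=8
  ....# -> #   bit 1 = 1  t=0,i=2
  ..... -> #   bit 0 = 1  t=0,i=0
  bits 11001101010100011001100010101011 = 3444676779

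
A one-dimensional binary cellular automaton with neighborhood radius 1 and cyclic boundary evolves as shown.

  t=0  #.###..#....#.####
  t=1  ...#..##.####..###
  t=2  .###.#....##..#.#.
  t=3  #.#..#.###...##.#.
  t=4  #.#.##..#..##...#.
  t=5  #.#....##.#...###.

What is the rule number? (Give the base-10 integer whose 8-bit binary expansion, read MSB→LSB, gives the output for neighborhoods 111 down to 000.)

  [7] ### => #  t=0,i=3
  [6] ##. => .  t=0,i=0
  [5] #.# => .  t=0,i=1
  [4] #.. => .  t=0,i=5
  [3] .## => .  t=0,i=2
  [2] .#. => #  t=0,i=7
  [1] ..# => #  t=0,i=6
  [0] ... => #  t=0,i=9
  bits 10000111 = 135

135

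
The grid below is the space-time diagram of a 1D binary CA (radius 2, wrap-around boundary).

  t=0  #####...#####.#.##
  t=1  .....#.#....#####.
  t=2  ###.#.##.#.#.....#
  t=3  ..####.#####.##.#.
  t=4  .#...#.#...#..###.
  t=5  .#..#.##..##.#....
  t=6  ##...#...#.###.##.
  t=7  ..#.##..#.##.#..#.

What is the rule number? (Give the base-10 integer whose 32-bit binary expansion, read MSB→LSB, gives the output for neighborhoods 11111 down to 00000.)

  nb #####: next=.  (t=0,i=0, bit31=0)
  nb ####.: next=.  (t=0,i=3, bit30=0)
  nb ###.#: next=#  (t=0,i=12, bit29=1)
  nb ###..: next=.  (t=0,i=4, bit28=0)
  nb ##.##: next=.  (t=3,i=6, bit27=0)
  nb ##.#.: next=#  (t=0,i=13, bit26=1)
  nb ##..#: next=.  (t=4,i=17, bit25=0)
  nb ##...: next=#  (t=0,i=5, bit24=1)
  nb #.###: next=#  (t=0,i=16, bit23=1)
  nb #.##.: next=.  (t=2,i=6, bit22=0)
  nb #.#.#: next=#  (t=0,i=14, bit21=1)
  nb #.#..: next=#  (t=1,i=7, bit20=1)
  nb #..##: next=#  (t=4,i=13, bit19=1)
  nb #..#.: next=.  (t=4,i=0, bit18=0)
  nb #...#: next=.  (t=0,i=6, bit17=0)
  nb #....: next=#  (t=1,i=0, bit16=1)
  nb .####: next=.  (t=0,i=9, bit15=0)
  nb .###.: next=.  (t=4,i=15, bit14=0)
  nb .##.#: next=#  (t=2,i=7, bit13=1)
  nb .##..: next=.  (t=5,i=7, bit12=0)
  nb .#.##: next=#  (t=0,i=15, bit11=1)
  nb .#.#.: next=#  (t=1,i=6, bit10=1)
  nb .#..#: next=.  (t=4,i=12, bit9=0)
  nb .#...: next=.  (t=1,i=8, bit8=0)
  nb ..###: next=.  (t=0,i=8, bit7=0)
  nb ..##.: next=.  (t=5,i=10, bit6=0)
  nb ..#.#: next=.  (t=1,i=5, bit5=0)
  nb ..#..: next=#  (t=4,i=1, bit4=1)
  nb ...##: next=#  (t=0,i=7, bit3=1)
  nb ...#.: next=#  (t=1,i=4, bit2=1)
  nb ....#: next=.  (t=1,i=3, bit1=0)
  nb .....: next=#  (t=1,i=1, bit0=1)
  bits 00100101101110010010110000011101 = 632892445

632892445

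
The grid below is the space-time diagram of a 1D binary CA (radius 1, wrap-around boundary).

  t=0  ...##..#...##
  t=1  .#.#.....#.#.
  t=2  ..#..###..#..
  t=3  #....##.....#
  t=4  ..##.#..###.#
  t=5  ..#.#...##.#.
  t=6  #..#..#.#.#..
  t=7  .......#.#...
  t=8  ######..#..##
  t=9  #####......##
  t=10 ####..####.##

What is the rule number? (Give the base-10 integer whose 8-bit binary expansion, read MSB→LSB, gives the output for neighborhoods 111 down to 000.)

169

  ###|#  b7=1 t=2,i=6
  ##.|.  b6=0 t=0,i=4
  #.#|#  b5=1 t=1,i=2
  #..|.  b4=0 t=0,i=0
  .##|#  b3=1 t=0,i=3
  .#.|.  b2=0 t=0,i=7
  ..#|.  b1=0 t=0,i=2
  ...|#  b0=1 t=0,i=1
  bits 10101001 = 169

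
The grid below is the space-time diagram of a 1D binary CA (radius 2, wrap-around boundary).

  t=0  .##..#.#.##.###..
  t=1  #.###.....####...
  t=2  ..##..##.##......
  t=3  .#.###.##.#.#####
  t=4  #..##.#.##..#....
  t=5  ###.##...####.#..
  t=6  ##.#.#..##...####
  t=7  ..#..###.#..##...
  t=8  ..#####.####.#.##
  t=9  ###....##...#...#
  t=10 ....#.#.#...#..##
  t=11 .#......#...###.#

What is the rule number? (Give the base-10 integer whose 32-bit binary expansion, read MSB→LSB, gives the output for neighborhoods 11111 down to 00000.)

245199513

  nb #####: next=.  (t=3,i=14, bit31=0)
  nb ####.: next=.  (t=1,i=12, bit30=0)
  nb ###.#: next=.  (t=3,i=5, bit29=0)
  nb ###..: next=.  (t=0,i=14, bit28=0)
  nb ##.##: next=#  (t=0,i=11, bit27=1)
  nb ##.#.: next=#  (t=3,i=0, bit26=1)
  nb ##..#: next=#  (t=0,i=3, bit25=1)
  nb ##...: next=.  (t=0,i=15, bit24=0)
  nb #.###: next=#  (t=0,i=12, bit23=1)
  nb #.##.: next=.  (t=0,i=9, bit22=0)
  nb #.#.#: next=.  (t=0,i=7, bit21=0)
  nb #.#..: next=#  (t=5,i=14, bit20=1)
  nb #..##: next=#  (t=2,i=5, bit19=1)
  nb #..#.: next=#  (t=0,i=4, bit18=1)
  nb #...#: next=.  (t=0,i=16, bit17=0)
  nb #....: next=#  (t=1,i=6, bit16=1)
  nb .####: next=.  (t=1,i=11, bit15=0)
  nb .###.: next=#  (t=0,i=13, bit14=1)
  nb .##.#: next=#  (t=0,i=10, bit13=1)
  nb .##..: next=#  (t=0,i=2, bit12=1)
  nb .#.##: next=.  (t=0,i=8, bit11=0)
  nb .#.#.: next=.  (t=0,i=6, bit10=0)
  nb .#..#: next=#  (t=4,i=1, bit9=1)
  nb .#...: next=.  (t=4,i=13, bit8=0)
  nb ..###: next=#  (t=1,i=10, bit7=1)
  nb ..##.: next=.  (t=0,i=1, bit6=0)
  nb ..#.#: next=.  (t=0,i=5, bit5=0)
  nb ..#..: next=#  (t=4,i=0, bit4=1)
  nb ...##: next=#  (t=0,i=0, bit3=1)
  nb ...#.: next=.  (t=1,i=16, bit2=0)
  nb ....#: next=.  (t=1,i=8, bit1=0)
  nb .....: next=#  (t=1,i=7, bit0=1)
  bits 00001110100111010111001010011001 = 245199513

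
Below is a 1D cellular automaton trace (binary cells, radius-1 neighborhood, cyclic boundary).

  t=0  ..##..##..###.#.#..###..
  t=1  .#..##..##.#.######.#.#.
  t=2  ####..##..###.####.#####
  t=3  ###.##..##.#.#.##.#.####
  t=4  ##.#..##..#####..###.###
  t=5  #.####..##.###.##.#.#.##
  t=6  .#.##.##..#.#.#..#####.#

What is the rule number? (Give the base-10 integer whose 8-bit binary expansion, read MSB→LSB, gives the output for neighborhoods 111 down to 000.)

  [7] ### => #  t=0,i=11
  [6] ##. => .  t=0,i=3
  [5] #.# => #  t=0,i=13
  [4] #.. => #  t=0,i=4
  [3] .## => .  t=0,i=2
  [2] .#. => #  t=0,i=14
  [1] ..# => #  t=0,i=1
  [0] ... => .  t=0,i=0
  bits 10110110 = 182

182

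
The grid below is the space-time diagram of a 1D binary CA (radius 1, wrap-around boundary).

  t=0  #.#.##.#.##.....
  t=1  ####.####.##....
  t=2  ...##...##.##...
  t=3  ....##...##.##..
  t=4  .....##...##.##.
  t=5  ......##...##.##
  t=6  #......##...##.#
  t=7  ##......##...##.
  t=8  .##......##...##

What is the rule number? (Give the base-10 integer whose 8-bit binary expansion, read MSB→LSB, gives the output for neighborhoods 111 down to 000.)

116

  nb ###: next=.  (t=1,i=1, bit7=0)
  nb ##.: next=#  (t=0,i=5, bit6=1)
  nb #.#: next=#  (t=0,i=1, bit5=1)
  nb #..: next=#  (t=0,i=11, bit4=1)
  nb .##: next=.  (t=0,i=4, bit3=0)
  nb .#.: next=#  (t=0,i=0, bit2=1)
  nb ..#: next=.  (t=0,i=15, bit1=0)
  nb ...: next=.  (t=0,i=12, bit0=0)
  bits 01110100 = 116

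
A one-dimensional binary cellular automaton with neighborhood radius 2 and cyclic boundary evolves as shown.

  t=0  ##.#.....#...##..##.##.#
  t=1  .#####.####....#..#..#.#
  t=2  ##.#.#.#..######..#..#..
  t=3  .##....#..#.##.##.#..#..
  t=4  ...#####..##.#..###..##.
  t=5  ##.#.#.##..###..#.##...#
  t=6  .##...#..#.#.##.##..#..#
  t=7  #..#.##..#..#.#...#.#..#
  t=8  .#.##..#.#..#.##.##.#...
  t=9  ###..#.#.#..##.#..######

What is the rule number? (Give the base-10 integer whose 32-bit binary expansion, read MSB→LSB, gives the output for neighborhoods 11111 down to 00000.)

3079743926

  ##### -> #   bit 31 = 1  t=1,i=3
  ####. -> .   bit 30 = 0  t=1,i=4
  ###.# -> #   bit 29 = 1  t=0,i=1
  ###.. -> #   bit 28 = 1  t=1,i=10
  ##.## -> .   bit 27 = 0  t=0,i=19
  ##.#. -> #   bit 26 = 1  t=0,i=2
  ##..# -> #   bit 25 = 1  t=0,i=15
  ##... -> #   bit 24 = 1  t=1,i=11
  #.### -> #   bit 23 = 1  t=0,i=23
  #.##. -> .   bit 22 = 0  t=0,i=20
  #.#.# -> .   bit 21 = 0  t=1,i=23
  #.#.. -> #   bit 20 = 1  t=0,i=3
  #..## -> .   bit 19 = 0  t=0,i=16
  #..#. -> .   bit 18 = 0  t=1,i=17
  #...# -> .   bit 17 = 0  t=0,i=11
  #.... -> #   bit 16 = 1  t=0,i=5
  .#### -> .   bit 15 = 0  t=1,i=2
  .###. -> .   bit 14 = 0  t=0,i=0
  .##.# -> #   bit 13 = 1  t=0,i=18
  .##.. -> .   bit 12 = 0  t=0,i=14
  .#.## -> #   bit 11 = 1  t=1,i=0
  .#.#. -> .   bit 10 = 0  t=1,i=22
  .#..# -> .   bit 9 = 0  t=1,i=16
  .#... -> #   bit 8 = 1  t=0,i=4
  ..### -> #   bit 7 = 1  t=2,i=10
  ..##. -> .   bit 6 = 0  t=0,i=13
  ..#.# -> #   bit 5 = 1  t=1,i=21
  ..#.. -> #   bit 4 = 1  t=0,i=9
  ...## -> .   bit 3 = 0  t=0,i=12
  ...#. -> #   bit 2 = 1  t=0,i=8
  ....# -> #   bit 1 = 1  t=0,i=7
  ..... -> .   bit 0 = 0  t=0,i=6
  bits 10110111100100010010100110110110 = 3079743926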